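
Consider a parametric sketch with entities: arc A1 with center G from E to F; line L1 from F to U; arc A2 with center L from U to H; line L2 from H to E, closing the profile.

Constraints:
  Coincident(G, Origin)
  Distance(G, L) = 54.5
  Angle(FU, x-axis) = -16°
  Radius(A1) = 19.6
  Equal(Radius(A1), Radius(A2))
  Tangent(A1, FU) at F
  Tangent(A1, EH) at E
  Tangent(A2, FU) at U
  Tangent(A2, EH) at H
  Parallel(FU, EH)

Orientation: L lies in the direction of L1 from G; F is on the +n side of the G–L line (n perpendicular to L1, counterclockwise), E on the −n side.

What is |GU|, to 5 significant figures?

57.917

Tangency of A1 to both parallel lines with radius 19.6 puts F and E at G ± 19.6·n: F = (5.4025, 18.841), E = (-5.4025, -18.841). Equal radii place U and H the same way about L: U = L + 19.6·n = (57.791, 3.8185), H = L − 19.6·n = (46.986, -33.863). Then |GU| = |U − G| = 57.917.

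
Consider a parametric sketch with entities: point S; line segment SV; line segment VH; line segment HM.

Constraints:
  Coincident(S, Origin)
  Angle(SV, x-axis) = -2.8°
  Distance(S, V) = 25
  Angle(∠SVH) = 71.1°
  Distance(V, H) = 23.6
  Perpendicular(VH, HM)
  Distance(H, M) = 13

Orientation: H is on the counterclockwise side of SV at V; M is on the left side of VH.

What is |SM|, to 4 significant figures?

18.81

S is at the origin; SV runs at -2.8° with length 25.0, so V = 25.0·(cos -2.8°, sin -2.8°) = (24.97, -1.221). ∠SVH = 71.1°, so VH runs at -2.8° + (180° − 71.1°) = 106.1° from the x-axis; with |VH| = 23.6, H = V + 23.6·(cos 106.1°, sin 106.1°) = (18.43, 21.45). VH ⟂ HM; with |HM| = 13.0 on the left of VH, M = H + 13.0·(-0.9608, -0.2773) = (5.935, 17.85). Then |SM| = |M − S| = 18.81.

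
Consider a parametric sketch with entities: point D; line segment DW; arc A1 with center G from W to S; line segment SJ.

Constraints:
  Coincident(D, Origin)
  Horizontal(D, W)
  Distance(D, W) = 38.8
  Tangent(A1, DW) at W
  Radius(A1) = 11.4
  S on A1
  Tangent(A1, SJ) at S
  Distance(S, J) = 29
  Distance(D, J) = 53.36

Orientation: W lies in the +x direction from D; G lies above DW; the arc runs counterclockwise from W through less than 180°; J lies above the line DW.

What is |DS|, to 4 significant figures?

51.50

Checks: |GS| = 11.40 ✓; ∠(GS, SJ) = 90.00° ✓; |SJ| = 29.00 ✓; |DJ| = 53.36 ✓.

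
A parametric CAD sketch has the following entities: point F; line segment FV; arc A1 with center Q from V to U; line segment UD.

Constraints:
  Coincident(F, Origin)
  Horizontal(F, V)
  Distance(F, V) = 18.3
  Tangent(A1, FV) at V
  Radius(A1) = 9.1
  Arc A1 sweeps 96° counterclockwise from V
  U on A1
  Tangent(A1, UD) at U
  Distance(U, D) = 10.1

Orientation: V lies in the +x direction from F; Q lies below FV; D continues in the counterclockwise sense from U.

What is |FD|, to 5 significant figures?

22.584

F is at the origin; FV is horizontal with |FV| = 18.3 and V on the +x side, so V = (18.300, 0.0000). Tangency of A1 to FV means the radius QV is perpendicular to FV, so Q = V + (0, -9.1) = (18.300, -9.1000). On A1, V sits at bearing 90° from Q; a 96° counterclockwise sweep puts U at bearing 186°, so U = Q + 9.1·(cos 186°, sin 186°) = (9.2499, -10.051). The tangent condition forces QU to be normal to UD, so UD runs along (−sin 186°, cos 186°); with |UD| = 10.1, D = (10.306, -20.096). Then |FD| = |D − F| = 22.584.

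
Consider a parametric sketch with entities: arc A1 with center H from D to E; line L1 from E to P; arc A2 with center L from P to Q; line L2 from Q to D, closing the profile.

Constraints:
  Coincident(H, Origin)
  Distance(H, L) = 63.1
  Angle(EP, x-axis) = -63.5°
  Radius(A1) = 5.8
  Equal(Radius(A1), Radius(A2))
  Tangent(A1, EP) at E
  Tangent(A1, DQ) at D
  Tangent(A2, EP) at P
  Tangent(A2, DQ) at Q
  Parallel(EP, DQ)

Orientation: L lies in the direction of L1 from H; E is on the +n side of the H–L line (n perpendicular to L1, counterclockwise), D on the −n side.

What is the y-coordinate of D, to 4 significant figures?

-2.588

The slot axis is L1's direction at -63.5°, so u = (cos -63.5°, sin -63.5°) = (0.4462, -0.8949) and n = (−sin -63.5°, cos -63.5°) = (0.8949, 0.4462). H is at the origin and L lies 63.1 along u from H, so L = 63.1·u = (28.16, -56.47). Tangency of A1 to both parallel lines with radius 5.8 puts E and D at H ± 5.8·n: E = (5.191, 2.588), D = (-5.191, -2.588). So D.y = -2.588.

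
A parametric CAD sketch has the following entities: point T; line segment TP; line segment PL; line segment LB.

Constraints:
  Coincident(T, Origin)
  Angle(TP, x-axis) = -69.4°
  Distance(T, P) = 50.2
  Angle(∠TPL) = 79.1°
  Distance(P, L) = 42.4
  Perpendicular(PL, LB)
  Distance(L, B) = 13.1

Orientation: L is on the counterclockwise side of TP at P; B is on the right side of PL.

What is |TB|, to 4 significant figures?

70.54

T is at the origin; TP runs at -69.4° with length 50.2, so P = 50.2·(cos -69.4°, sin -69.4°) = (17.66, -46.99). ∠TPL = 79.1°, so PL runs at -69.4° + (180° − 79.1°) = 31.50° from the x-axis; with |PL| = 42.4, L = P + 42.4·(cos 31.50°, sin 31.50°) = (53.81, -24.84). PL ⟂ LB; with |LB| = 13.1 on the right of PL, B = L + 13.1·(0.5225, -0.8526) = (60.66, -36.01). Then |TB| = |B − T| = 70.54.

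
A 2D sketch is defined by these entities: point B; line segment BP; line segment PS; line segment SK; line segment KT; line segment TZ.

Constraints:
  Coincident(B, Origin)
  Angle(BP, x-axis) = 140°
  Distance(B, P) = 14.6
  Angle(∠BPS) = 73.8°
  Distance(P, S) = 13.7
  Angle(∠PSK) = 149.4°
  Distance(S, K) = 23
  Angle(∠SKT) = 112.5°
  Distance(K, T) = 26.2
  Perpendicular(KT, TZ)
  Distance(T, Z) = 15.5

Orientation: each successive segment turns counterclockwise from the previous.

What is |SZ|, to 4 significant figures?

35.47

∠SKT = 112.5° gives KT at -15.70° from the x-axis; with |KT| = 26.2, T = (11.23, -33.08). The perpendicularity gives TZ at right angles to KT, so TZ runs at 74.30°; with |TZ| = 15.5, Z = (15.43, -18.16). Then |SZ| = |Z − S| = 35.47.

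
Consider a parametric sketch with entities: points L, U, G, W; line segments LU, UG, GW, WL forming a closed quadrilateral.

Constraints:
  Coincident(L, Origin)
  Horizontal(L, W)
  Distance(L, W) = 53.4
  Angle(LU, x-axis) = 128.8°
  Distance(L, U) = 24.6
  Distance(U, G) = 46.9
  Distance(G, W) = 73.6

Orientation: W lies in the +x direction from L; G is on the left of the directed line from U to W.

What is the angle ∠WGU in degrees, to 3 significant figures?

68.6°

Checks: |UG| = 46.90 ✓; |GW| = 73.60 ✓.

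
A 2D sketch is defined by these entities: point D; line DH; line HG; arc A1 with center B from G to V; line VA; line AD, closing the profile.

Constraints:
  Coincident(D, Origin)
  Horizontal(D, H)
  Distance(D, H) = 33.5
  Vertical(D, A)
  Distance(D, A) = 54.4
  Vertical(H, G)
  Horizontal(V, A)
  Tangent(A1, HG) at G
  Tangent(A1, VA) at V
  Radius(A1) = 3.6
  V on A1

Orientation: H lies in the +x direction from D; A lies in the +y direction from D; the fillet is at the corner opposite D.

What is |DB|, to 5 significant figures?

58.946

D is at the origin; DH is horizontal with |DH| = 33.5 and H on the +x side, so H = (33.500, 0.0000). D and A share the same x with |DA| = 54.4 and A on the +y side, so A = (0.0000, 54.400). The virtual corner opposite D is at (33.500, 54.400). Tangency of A1 to HG means the radius BG is perpendicular to HG and the tangent condition forces BV to be normal to VA, with radius 3.6, so the center B sits 3.6 in from both sides at B = (29.900, 50.800). Then |DB| = |B − D| = 58.946.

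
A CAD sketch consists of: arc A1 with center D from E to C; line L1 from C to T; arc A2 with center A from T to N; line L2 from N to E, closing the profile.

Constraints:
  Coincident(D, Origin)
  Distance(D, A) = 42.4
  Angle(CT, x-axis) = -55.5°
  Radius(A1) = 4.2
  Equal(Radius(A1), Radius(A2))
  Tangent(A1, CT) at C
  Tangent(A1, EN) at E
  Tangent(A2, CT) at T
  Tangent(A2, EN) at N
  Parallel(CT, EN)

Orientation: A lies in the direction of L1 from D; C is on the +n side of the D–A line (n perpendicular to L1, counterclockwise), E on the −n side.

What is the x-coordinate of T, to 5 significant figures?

27.477

The slot axis is L1's direction at -55.5°, so u = (cos -55.5°, sin -55.5°) = (0.56641, -0.82413) and n = (−sin -55.5°, cos -55.5°) = (0.82413, 0.56641). D is at the origin and A lies 42.4 along u from D, so A = 42.4·u = (24.016, -34.943). Tangency of A1 to both parallel lines with radius 4.2 puts C and E at D ± 4.2·n: C = (3.4613, 2.3789), E = (-3.4613, -2.3789). Equal radii place T and N the same way about A: T = A + 4.2·n = (27.477, -32.564), N = A − 4.2·n = (20.554, -37.322). So T.x = 27.477.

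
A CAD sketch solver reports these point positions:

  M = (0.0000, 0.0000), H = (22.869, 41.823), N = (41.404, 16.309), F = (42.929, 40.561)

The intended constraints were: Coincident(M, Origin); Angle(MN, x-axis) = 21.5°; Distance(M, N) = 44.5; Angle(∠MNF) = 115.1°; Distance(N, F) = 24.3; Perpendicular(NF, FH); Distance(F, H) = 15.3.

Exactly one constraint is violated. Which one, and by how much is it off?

Distance(F, H) = 15.3 — off by 4.80.

M = (0.00, 0.00) ✓; MN at 21.50° ✓; |MN| = 44.50 ✓; ∠MNF = 115.1° ✓; |NF| = 24.30 ✓; ∠(NF, FH) = 90.00° ✓; |FH| = 20.10 ✗.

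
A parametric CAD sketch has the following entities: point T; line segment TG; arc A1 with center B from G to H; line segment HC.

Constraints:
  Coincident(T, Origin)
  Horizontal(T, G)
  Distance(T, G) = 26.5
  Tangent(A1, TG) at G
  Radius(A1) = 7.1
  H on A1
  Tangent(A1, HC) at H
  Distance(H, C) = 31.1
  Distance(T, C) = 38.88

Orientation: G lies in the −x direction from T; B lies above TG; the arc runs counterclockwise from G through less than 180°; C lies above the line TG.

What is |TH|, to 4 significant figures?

20.36

T is at the origin; TG is horizontal with |TG| = 26.5 and G on the −x side, so G = (-26.50, 0.000). Tangency of A1 to TG means the radius BG is perpendicular to TG, so B = G + (0, 7.1) = (-26.50, 7.100). Since BH ⟂ HC (tangency), |BC| = √(7.1² + 31.1²) = 31.90 regardless of where H sits on A1. So C lies on both circle(T, 38.88) and circle(B, 31.90); the above-TG intersection is C = (-13.78, 36.36). H is the foot of the tangent from C: H = (-19.52, 5.790).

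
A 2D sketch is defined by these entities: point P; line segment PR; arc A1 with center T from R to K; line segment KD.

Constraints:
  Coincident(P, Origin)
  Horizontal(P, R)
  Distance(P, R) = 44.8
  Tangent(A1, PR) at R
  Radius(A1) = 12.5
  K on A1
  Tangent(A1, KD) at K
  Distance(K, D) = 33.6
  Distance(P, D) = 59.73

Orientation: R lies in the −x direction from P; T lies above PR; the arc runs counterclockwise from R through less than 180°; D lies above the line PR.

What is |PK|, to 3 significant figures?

35.3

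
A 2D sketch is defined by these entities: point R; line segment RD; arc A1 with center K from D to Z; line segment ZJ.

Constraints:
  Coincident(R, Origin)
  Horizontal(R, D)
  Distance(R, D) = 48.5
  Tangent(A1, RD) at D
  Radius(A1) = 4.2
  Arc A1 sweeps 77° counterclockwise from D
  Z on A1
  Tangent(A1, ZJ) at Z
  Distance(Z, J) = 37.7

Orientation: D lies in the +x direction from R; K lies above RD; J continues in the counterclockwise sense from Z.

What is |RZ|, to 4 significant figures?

52.69

Tangency of A1 to RD means the radius KD is perpendicular to RD, so K = D + (0, 4.2) = (48.50, 4.200). On A1, D sits at bearing -90° from K; a 77° counterclockwise sweep puts Z at bearing -13°, so Z = K + 4.2·(cos -13°, sin -13°) = (52.59, 3.255). Then |RZ| = |Z − R| = 52.69.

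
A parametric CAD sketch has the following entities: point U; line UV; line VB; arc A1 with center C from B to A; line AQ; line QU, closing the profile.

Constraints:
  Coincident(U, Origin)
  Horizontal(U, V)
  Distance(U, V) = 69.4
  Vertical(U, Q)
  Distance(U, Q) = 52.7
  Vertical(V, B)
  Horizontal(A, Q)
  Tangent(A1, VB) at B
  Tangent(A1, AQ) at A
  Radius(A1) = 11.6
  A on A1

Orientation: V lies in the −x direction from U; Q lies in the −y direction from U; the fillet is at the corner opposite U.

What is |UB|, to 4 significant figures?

80.66

U is at the origin; U and V share the same y with |UV| = 69.4 and V on the −x side, so V = (-69.40, 0.000). UQ is vertical with |UQ| = 52.7 and Q on the −y side, so Q = (0.000, -52.70). The virtual corner opposite U is at (-69.40, -52.70). A1 meets VB tangentially, so CB is at right angles to VB and tangency of A1 to AQ means the radius CA is perpendicular to AQ, with radius 11.6, so the center C sits 11.6 in from both sides at C = (-57.80, -41.10). That places the tangent points at B = (-69.40, -41.10) on VB and A = (-57.80, -52.70) on AQ. Then |UB| = |B − U| = 80.66.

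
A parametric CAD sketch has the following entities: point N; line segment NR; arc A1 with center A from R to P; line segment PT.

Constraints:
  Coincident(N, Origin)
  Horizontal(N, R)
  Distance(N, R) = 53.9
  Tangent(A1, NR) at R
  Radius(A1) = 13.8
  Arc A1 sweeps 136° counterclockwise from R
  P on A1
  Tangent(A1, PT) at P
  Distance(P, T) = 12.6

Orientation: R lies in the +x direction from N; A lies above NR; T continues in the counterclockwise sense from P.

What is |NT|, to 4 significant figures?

63.38

N is at the origin; NR is horizontal with |NR| = 53.9 and R on the +x side, so R = (53.90, 0.000). The tangent condition forces AR to be normal to NR, so A = R + (0, 13.8) = (53.90, 13.80). On A1, R sits at bearing -90° from A; a 136° counterclockwise sweep puts P at bearing 46°, so P = A + 13.8·(cos 46°, sin 46°) = (63.49, 23.73). Tangency of A1 to PT means the radius AP is perpendicular to PT, so PT runs along (−sin 46°, cos 46°); with |PT| = 12.6, T = (54.42, 32.48). Then |NT| = |T − N| = 63.38.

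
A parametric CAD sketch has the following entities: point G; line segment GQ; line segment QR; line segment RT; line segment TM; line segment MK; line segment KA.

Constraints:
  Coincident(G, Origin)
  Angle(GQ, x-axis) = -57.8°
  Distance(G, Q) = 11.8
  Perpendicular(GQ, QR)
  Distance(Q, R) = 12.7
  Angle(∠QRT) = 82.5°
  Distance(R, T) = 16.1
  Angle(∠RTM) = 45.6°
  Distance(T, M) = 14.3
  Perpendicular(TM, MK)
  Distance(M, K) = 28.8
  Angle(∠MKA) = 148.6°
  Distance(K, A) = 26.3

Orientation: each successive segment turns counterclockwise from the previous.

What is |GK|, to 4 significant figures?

34.86

G is at the origin; GQ runs at -57.8° with length 11.8, so Q = (6.288, -9.985). The perpendicularity gives QR at right angles to GQ, so QR runs at 32.20°; with |QR| = 12.7, R = (17.03, -3.218). ∠QRT = 82.5° gives RT at 129.7° from the x-axis; with |RT| = 16.1, T = (6.750, 9.170). ∠RTM = 45.6° gives TM at -95.90° from the x-axis; with |TM| = 14.3, M = (5.280, -5.054). The perpendicularity gives MK at right angles to TM, so MK runs at -5.900°; with |MK| = 28.8, K = (33.93, -8.015). Then |GK| = |K − G| = 34.86.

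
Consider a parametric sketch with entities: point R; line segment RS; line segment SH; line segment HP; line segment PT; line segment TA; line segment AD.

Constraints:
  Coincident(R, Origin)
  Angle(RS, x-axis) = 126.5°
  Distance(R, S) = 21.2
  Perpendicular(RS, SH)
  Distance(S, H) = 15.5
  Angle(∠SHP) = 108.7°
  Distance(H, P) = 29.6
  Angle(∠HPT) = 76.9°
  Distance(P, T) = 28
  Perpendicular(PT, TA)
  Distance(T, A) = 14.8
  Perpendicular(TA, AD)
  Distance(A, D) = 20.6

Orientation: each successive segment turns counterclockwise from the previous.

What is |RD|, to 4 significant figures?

17.70

PT is perpendicular to TA, so TA runs at 120.9°; with |TA| = 14.8, A = (0.4040, 6.717). The perpendicularity gives AD at right angles to TA, so AD runs at -149.1°; with |AD| = 20.6, D = (-17.27, -3.861). Then |RD| = |D − R| = 17.70.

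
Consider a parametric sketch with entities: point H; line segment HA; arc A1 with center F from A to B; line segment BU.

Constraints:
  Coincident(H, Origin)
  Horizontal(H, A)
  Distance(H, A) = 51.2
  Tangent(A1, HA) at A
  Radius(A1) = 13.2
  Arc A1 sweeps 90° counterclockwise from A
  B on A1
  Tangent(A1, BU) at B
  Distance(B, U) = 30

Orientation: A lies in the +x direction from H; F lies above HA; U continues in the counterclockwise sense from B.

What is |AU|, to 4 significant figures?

45.17

H is at the origin; H and A share the same y with |HA| = 51.2 and A on the +x side, so A = (51.20, 0.000). Tangency of A1 to HA means the radius FA is perpendicular to HA, so F = A + (0, 13.2) = (51.20, 13.20). On A1, A sits at bearing -90° from F; a 90° counterclockwise sweep puts B at bearing 0°, so B = F + 13.2·(cos 0°, sin 0°) = (64.40, 13.20). A1 meets BU tangentially, so FB is at right angles to BU, so BU runs along (−sin 0°, cos 0°); with |BU| = 30.0, U = (64.40, 43.20). Then |AU| = |U − A| = 45.17.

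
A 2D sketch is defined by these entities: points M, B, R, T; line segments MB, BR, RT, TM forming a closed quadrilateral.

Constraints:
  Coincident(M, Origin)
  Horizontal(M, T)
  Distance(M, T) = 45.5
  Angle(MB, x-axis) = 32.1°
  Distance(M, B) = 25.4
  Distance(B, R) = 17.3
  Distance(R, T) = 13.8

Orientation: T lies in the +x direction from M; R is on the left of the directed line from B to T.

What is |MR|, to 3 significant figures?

40.6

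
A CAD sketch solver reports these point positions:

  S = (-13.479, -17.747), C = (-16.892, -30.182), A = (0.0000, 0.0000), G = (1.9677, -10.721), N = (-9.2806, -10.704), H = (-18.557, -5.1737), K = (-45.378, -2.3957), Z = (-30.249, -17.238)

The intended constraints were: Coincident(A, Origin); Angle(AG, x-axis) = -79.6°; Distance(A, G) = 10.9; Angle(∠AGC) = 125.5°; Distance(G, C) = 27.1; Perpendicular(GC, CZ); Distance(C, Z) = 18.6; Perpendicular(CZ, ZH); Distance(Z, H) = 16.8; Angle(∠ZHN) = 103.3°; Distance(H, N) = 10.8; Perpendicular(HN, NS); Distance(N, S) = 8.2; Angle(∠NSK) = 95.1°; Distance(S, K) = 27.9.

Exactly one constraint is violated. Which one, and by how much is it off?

Distance(S, K) = 27.9 — off by 7.50.

A = (0.00, 0.00) ✓; AG at -79.60° ✓; |AG| = 10.90 ✓; ∠AGC = 125.5° ✓; |GC| = 27.10 ✓; ∠(GC, CZ) = 90.00° ✓; |CZ| = 18.60 ✓; ∠(CZ, ZH) = 90.00° ✓; |ZH| = 16.80 ✓; ∠ZHN = 103.3° ✓; |HN| = 10.80 ✓; ∠(HN, NS) = 90.00° ✓; |NS| = 8.199 ✓; ∠NSK = 95.10° ✓; |SK| = 35.40 ✗.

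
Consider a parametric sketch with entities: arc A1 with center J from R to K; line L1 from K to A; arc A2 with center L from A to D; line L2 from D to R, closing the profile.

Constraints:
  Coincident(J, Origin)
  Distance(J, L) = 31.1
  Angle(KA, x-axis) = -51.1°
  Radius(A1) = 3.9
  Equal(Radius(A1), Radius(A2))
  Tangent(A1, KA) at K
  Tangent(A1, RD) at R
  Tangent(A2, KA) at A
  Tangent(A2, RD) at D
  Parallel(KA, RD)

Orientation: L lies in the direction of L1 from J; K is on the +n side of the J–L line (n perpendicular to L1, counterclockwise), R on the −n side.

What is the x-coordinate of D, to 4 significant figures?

16.49

Tangency of A1 to both parallel lines with radius 3.9 puts K and R at J ± 3.9·n: K = (3.035, 2.449), R = (-3.035, -2.449). Equal radii place A and D the same way about L: A = L + 3.9·n = (22.56, -21.75), D = L − 3.9·n = (16.49, -26.65). So D.x = 16.49.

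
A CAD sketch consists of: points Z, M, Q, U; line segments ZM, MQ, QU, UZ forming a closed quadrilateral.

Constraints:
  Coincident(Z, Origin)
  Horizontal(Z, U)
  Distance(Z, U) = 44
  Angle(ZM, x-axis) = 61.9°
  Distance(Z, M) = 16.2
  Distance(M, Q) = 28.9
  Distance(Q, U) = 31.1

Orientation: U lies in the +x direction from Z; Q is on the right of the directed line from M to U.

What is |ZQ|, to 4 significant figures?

20.81

Checks: |MQ| = 28.90 ✓; |QU| = 31.10 ✓.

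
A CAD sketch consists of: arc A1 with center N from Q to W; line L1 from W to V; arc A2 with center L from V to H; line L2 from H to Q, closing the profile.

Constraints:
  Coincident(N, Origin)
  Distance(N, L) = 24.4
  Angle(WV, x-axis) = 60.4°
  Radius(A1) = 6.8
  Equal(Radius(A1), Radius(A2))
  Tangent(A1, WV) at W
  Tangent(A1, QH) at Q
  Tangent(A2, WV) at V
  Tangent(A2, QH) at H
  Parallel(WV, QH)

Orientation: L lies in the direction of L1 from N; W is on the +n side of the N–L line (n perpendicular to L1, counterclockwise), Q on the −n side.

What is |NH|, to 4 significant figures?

25.33

Tangency of A1 to both parallel lines with radius 6.8 puts W and Q at N ± 6.8·n: W = (-5.913, 3.359), Q = (5.913, -3.359). Equal radii place V and H the same way about L: V = L + 6.8·n = (6.140, 24.57), H = L − 6.8·n = (17.96, 17.86). Then |NH| = |H − N| = 25.33.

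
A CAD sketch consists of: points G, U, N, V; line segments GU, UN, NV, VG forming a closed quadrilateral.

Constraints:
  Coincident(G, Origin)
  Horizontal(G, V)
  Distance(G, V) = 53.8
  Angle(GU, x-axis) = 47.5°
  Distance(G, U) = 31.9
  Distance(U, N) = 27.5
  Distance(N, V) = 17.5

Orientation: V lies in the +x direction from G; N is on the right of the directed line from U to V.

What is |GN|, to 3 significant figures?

36.3

G is at the origin; G and V share the same y with |GV| = 53.8 and V in +x, so V = (53.8, 0). GU runs at 47.5° with |GU| = 31.9, so U = (21.6, 23.5). N is determined by |UN| = 27.5 and |NV| = 17.5 together: it lies at the intersection of circle(U, 27.5) and circle(V, 17.5). With |UV| = 39.9, the foot of the radical line on UV is 25.6 from U and the perpendicular offset is √(27.5² − 25.6²) = 10.1. Taking the right-of-UV solution: N = (36.3, 0.310).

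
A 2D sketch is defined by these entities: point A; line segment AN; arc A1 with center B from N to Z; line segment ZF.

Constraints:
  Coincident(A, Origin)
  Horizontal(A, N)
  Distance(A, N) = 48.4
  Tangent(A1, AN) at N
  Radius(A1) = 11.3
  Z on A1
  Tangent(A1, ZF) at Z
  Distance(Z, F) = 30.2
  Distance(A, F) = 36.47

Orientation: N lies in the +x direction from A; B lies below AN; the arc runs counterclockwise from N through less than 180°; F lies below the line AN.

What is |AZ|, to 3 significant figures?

39.5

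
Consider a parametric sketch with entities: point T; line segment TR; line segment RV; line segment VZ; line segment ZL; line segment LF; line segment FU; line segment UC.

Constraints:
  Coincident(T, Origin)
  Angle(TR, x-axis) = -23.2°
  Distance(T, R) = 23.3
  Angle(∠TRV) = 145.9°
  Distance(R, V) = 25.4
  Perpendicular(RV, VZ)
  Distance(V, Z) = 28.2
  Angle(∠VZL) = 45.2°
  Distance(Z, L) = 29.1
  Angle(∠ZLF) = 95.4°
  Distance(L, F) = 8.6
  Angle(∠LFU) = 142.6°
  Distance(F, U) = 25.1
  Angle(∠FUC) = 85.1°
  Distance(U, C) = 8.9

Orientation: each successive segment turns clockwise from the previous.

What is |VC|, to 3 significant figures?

11.3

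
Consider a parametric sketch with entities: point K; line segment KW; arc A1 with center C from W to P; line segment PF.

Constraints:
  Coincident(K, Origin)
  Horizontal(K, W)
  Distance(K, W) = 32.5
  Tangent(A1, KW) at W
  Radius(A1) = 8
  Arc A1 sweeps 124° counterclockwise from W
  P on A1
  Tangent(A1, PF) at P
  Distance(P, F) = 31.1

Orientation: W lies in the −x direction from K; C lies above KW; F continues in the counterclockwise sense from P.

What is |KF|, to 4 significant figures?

57.75

K is at the origin; KW is horizontal with |KW| = 32.5 and W on the −x side, so W = (-32.50, 0.000). Since A1 is tangent to KW there, CW ⟂ KW, so C = W + (0, 8) = (-32.50, 8.000). On A1, W sits at bearing -90° from C; a 124° counterclockwise sweep puts P at bearing 34°, so P = C + 8.0·(cos 34°, sin 34°) = (-25.87, 12.47). Tangency of A1 to PF means the radius CP is perpendicular to PF, so PF runs along (−sin 34°, cos 34°); with |PF| = 31.1, F = (-43.26, 38.26). Then |KF| = |F − K| = 57.75.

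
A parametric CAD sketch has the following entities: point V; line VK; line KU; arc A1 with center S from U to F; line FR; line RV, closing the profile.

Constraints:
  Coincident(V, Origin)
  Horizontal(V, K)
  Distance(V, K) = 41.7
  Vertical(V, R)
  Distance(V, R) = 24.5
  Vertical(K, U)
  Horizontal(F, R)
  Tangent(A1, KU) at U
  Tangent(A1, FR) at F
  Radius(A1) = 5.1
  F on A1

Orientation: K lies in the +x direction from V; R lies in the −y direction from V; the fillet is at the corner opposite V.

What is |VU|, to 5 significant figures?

45.992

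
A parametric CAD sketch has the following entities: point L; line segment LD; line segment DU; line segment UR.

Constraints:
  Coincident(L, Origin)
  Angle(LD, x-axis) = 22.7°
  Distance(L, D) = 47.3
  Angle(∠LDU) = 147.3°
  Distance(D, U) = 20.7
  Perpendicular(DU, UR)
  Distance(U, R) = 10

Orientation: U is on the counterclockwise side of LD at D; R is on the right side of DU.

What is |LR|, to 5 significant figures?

70.176

L is at the origin; LD runs at 22.7° with length 47.3, so D = 47.3·(cos 22.7°, sin 22.7°) = (43.636, 18.253). ∠LDU = 147.3°, so DU runs at 22.7° + (180° − 147.3°) = 55.400° from the x-axis; with |DU| = 20.7, U = D + 20.7·(cos 55.400°, sin 55.400°) = (55.390, 35.292). DU ⟂ UR; with |UR| = 10.0 on the right of DU, R = U + 10.0·(0.82314, -0.56784) = (63.622, 29.614). Then |LR| = |R − L| = 70.176.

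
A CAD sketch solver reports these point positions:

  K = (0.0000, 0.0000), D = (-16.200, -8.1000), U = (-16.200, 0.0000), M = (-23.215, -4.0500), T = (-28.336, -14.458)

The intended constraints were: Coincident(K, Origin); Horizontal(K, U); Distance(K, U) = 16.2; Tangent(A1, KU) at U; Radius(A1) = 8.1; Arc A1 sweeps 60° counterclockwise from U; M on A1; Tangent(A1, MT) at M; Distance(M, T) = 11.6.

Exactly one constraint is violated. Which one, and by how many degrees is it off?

Tangent(A1, MT) at M — off by 3.80°.

K = (0.00, 0.00) ✓; K.y = 0.00, U.y = 0.00 ✓; |KU| = 16.20 ✓; ∠(DU, UK) = 90.00° ✓; |DU| = 8.100 ✓; bearing(D→M) − bearing(D→U) = 60.00° ✓; |DM| = 8.100 ✓; ∠(DM, MT) = 86.20° ✗; |MT| = 11.60 ✓.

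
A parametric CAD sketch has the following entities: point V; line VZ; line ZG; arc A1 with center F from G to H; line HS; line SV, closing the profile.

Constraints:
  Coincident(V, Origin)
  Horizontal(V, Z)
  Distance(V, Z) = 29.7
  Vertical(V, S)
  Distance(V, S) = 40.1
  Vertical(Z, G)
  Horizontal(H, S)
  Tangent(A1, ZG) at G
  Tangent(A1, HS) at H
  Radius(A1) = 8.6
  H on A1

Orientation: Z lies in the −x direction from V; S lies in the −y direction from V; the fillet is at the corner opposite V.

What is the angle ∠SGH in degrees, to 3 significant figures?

28.9°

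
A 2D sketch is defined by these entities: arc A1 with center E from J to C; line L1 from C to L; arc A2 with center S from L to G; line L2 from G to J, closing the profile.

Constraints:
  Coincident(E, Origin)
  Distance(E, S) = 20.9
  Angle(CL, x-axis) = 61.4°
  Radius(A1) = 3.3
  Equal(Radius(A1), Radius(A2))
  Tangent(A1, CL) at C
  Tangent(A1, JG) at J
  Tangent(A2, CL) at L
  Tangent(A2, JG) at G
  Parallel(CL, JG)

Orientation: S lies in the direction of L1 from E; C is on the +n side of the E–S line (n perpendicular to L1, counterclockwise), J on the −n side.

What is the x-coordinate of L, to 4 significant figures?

7.107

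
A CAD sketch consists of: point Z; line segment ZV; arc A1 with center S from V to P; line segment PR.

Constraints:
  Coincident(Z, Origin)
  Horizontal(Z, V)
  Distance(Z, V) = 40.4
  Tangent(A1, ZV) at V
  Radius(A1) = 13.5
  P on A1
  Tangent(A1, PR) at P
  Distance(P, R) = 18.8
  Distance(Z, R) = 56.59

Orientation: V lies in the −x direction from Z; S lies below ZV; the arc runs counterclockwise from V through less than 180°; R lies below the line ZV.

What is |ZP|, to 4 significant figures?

55.94

Z is at the origin; Z and V share the same y with |ZV| = 40.4 and V on the −x side, so V = (-40.40, 0.000). Tangency of A1 to ZV means the radius SV is perpendicular to ZV, so S = V + (0, -13.5) = (-40.40, -13.50). Since SP ⟂ PR (tangency), |SR| = √(13.5² + 18.8²) = 23.14 regardless of where P sits on A1. So R lies on both circle(Z, 56.59) and circle(S, 23.14); the below-ZV intersection is R = (-43.27, -36.47). P is the foot of the tangent from R: P = (-52.26, -19.95).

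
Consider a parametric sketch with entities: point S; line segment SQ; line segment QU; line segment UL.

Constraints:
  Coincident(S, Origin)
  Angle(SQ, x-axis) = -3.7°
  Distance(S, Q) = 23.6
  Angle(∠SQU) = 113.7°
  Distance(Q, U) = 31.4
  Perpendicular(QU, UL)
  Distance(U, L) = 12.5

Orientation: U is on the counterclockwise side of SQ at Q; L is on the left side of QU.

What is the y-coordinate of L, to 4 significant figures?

32.11

S is at the origin; SQ runs at -3.7° with length 23.6, so Q = 23.6·(cos -3.7°, sin -3.7°) = (23.55, -1.523). ∠SQU = 113.7°, so QU runs at -3.7° + (180° − 113.7°) = 62.60° from the x-axis; with |QU| = 31.4, U = Q + 31.4·(cos 62.60°, sin 62.60°) = (38.00, 26.35). The perpendicularity gives UL at right angles to QU; with |UL| = 12.5 on the left of QU, L = U + 12.5·(-0.8878, 0.4602) = (26.90, 32.11). So L.y = 32.11.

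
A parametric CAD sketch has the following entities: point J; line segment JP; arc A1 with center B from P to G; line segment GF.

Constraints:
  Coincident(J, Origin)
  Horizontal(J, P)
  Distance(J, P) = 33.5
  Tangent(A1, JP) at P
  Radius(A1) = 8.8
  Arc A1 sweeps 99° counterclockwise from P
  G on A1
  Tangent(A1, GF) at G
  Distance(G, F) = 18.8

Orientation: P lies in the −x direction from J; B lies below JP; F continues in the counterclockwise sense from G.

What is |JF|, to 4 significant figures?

48.65

J is at the origin; JP is horizontal with |JP| = 33.5 and P on the −x side, so P = (-33.50, 0.000). Since A1 is tangent to JP there, BP ⟂ JP, so B = P + (0, -8.8) = (-33.50, -8.800). On A1, P sits at bearing 90° from B; a 99° counterclockwise sweep puts G at bearing 189°, so G = B + 8.8·(cos 189°, sin 189°) = (-42.19, -10.18). The tangent condition forces BG to be normal to GF, so GF runs along (−sin 189°, cos 189°); with |GF| = 18.8, F = (-39.25, -28.75). Then |JF| = |F − J| = 48.65.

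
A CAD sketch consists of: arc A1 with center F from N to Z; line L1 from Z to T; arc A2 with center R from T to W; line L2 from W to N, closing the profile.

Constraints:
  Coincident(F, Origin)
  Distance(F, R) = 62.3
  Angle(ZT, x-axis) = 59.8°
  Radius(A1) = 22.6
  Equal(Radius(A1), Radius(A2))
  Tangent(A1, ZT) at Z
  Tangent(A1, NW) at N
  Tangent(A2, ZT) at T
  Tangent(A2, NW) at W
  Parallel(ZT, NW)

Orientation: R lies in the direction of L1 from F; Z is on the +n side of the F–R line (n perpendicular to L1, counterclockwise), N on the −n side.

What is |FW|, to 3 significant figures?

66.3

The slot axis is L1's direction at 59.8°, so u = (cos 59.8°, sin 59.8°) = (0.503, 0.864) and n = (−sin 59.8°, cos 59.8°) = (-0.864, 0.503). F is at the origin and R lies 62.3 along u from F, so R = 62.3·u = (31.3, 53.8). Tangency of A1 to both parallel lines with radius 22.6 puts Z and N at F ± 22.6·n: Z = (-19.5, 11.4), N = (19.5, -11.4). Equal radii place T and W the same way about R: T = R + 22.6·n = (11.8, 65.2), W = R − 22.6·n = (50.9, 42.5). Then |FW| = |W − F| = 66.3.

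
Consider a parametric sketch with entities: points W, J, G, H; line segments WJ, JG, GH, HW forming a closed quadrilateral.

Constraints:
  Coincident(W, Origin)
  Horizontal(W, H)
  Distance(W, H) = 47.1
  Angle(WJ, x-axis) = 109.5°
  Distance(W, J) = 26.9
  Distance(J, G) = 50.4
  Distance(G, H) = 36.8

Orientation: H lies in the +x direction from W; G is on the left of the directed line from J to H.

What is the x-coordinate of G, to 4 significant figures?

40.25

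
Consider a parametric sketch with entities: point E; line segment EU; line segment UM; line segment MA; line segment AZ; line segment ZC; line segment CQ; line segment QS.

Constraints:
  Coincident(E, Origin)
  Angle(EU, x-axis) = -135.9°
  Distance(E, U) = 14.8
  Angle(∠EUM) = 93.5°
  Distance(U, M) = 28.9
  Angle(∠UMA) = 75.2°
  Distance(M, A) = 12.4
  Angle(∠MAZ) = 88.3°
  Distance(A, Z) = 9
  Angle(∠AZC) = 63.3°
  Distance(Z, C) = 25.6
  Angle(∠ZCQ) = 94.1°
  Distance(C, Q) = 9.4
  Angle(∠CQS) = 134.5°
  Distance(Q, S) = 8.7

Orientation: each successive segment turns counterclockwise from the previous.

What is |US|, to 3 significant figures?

43.1

E is at the origin; EU runs at -135.9° with length 14.8, so U = (-10.6, -10.3). ∠EUM = 93.5° gives UM at -49.4° from the x-axis; with |UM| = 28.9, M = (8.18, -32.2). ∠UMA = 75.2° gives MA at 55.4° from the x-axis; with |MA| = 12.4, A = (15.2, -22.0). ∠MAZ = 88.3° gives AZ at 147° from the x-axis; with |AZ| = 9.0, Z = (7.66, -17.1). ∠AZC = 63.3° gives ZC at -96.2° from the x-axis; with |ZC| = 25.6, C = (4.90, -42.6). ∠ZCQ = 94.1° gives CQ at -10.3° from the x-axis; with |CQ| = 9.4, Q = (14.1, -44.3). ∠CQS = 134.5° gives QS at 35.2° from the x-axis; with |QS| = 8.7, S = (21.3, -39.3). Then |US| = |S − U| = 43.1.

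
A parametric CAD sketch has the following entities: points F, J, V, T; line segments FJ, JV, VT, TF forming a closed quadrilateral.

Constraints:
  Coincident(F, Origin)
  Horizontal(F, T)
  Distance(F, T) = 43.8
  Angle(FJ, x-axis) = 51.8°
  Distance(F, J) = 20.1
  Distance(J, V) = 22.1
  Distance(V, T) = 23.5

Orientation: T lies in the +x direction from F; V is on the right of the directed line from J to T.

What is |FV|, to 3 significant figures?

21.3

Checks: |JV| = 22.10 ✓; |VT| = 23.50 ✓.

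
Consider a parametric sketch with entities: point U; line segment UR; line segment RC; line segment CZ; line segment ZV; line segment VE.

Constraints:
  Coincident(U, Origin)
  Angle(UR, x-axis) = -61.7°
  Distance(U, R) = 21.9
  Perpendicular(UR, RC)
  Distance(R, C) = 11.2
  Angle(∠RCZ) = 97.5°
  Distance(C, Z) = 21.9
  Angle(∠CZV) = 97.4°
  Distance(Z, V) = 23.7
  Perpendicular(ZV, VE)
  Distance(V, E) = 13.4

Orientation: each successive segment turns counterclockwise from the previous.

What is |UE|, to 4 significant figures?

14.17

U is at the origin; UR runs at -61.7° with length 21.9, so R = (10.38, -19.28). UR is perpendicular to RC, so RC runs at 28.30°; with |RC| = 11.2, C = (20.24, -13.97). ∠RCZ = 97.5° gives CZ at 110.8° from the x-axis; with |CZ| = 21.9, Z = (12.47, 6.500). ∠CZV = 97.4° gives ZV at -166.6° from the x-axis; with |ZV| = 23.7, V = (-10.59, 1.008). The perpendicularity gives VE at right angles to ZV, so VE runs at -76.60°; with |VE| = 13.4, E = (-7.482, -12.03). Then |UE| = |E − U| = 14.17.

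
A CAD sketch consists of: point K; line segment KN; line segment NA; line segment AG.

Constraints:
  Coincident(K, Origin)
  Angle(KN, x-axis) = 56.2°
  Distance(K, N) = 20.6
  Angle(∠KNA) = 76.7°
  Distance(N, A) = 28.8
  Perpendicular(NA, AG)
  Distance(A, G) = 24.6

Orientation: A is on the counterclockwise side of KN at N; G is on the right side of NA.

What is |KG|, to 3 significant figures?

50.7

K is at the origin; KN runs at 56.2° with length 20.6, so N = 20.6·(cos 56.2°, sin 56.2°) = (11.5, 17.1). ∠KNA = 76.7°, so NA runs at 56.2° + (180° − 76.7°) = 160° from the x-axis; with |NA| = 28.8, A = N + 28.8·(cos 160°, sin 160°) = (-15.5, 27.2). The perpendicularity gives AG at right angles to NA; with |AG| = 24.6 on the right of NA, G = A + 24.6·(0.350, 0.937) = (-6.90, 50.2). Then |KG| = |G − K| = 50.7.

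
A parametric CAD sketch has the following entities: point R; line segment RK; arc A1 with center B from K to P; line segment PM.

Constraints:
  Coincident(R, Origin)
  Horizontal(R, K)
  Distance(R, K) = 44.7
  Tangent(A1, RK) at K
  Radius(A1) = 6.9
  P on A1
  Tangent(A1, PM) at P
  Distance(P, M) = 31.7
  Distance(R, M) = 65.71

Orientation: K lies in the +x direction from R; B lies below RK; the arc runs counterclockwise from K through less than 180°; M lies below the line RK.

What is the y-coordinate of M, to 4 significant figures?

-38.12

R is at the origin; R and K share the same y with |RK| = 44.7 and K on the +x side, so K = (44.70, 0.000). Tangency of A1 to RK means the radius BK is perpendicular to RK, so B = K + (0, -6.9) = (44.70, -6.900). Since BP ⟂ PM (tangency), |BM| = √(6.9² + 31.7²) = 32.44 regardless of where P sits on A1. So M lies on both circle(R, 65.71) and circle(B, 32.44); the below-RK intersection is M = (53.52, -38.12). P is the foot of the tangent from M: P = (38.61, -10.15).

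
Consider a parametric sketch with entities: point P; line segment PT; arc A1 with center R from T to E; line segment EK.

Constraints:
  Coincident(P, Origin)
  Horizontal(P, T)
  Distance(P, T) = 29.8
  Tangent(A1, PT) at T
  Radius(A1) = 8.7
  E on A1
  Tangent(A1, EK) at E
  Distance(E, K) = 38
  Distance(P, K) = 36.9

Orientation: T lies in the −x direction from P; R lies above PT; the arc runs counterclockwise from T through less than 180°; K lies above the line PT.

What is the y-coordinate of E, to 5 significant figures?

4.2203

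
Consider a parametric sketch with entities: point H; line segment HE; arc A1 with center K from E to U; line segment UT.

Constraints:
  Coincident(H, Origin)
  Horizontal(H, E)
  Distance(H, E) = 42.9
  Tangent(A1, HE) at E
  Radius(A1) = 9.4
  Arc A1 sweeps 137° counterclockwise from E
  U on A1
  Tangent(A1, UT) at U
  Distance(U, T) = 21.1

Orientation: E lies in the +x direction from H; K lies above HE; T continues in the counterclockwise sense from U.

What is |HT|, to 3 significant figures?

45.7

H is at the origin; HE is horizontal with |HE| = 42.9 and E on the +x side, so E = (42.9, 0.00). Since A1 is tangent to HE there, KE ⟂ HE, so K = E + (0, 9.4) = (42.9, 9.40). On A1, E sits at bearing -90° from K; a 137° counterclockwise sweep puts U at bearing 47°, so U = K + 9.4·(cos 47°, sin 47°) = (49.3, 16.3). A1 meets UT tangentially, so KU is at right angles to UT, so UT runs along (−sin 47°, cos 47°); with |UT| = 21.1, T = (33.9, 30.7). Then |HT| = |T − H| = 45.7.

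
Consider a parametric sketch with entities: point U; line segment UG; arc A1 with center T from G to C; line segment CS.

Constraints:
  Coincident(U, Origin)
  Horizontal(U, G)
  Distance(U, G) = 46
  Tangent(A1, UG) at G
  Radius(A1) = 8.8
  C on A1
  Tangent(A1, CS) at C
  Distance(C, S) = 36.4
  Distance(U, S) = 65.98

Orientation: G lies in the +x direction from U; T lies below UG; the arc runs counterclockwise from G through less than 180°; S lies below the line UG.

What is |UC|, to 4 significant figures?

39.12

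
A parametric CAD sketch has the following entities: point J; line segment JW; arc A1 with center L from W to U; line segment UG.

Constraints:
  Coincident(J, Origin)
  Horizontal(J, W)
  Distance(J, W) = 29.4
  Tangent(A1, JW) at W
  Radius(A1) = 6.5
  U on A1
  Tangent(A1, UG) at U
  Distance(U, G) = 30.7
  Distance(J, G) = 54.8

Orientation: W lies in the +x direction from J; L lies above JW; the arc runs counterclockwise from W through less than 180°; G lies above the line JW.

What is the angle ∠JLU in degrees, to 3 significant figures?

156°

J is at the origin; JW is horizontal with |JW| = 29.4 and W on the +x side, so W = (29.4, 0.00). Tangency of A1 to JW means the radius LW is perpendicular to JW, so L = W + (0, 6.5) = (29.4, 6.50). Since LU ⟂ UG (tangency), |LG| = √(6.5² + 30.7²) = 31.4 regardless of where U sits on A1. So G lies on both circle(J, 54.8) and circle(L, 31.4); the above-JW intersection is G = (41.9, 35.3). U is the foot of the tangent from G: U = (35.8, 5.19).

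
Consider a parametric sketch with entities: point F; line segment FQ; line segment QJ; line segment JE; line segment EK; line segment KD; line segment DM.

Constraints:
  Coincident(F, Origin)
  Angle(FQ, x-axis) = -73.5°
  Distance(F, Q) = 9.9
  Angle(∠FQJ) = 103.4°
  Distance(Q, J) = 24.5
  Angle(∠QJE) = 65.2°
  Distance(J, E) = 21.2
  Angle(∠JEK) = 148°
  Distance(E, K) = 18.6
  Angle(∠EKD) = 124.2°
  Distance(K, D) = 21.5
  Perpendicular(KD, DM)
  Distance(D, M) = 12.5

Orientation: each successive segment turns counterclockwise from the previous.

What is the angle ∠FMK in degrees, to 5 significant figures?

52.758°

F is at the origin; FQ runs at -73.5° with length 9.9, so Q = (2.8118, -9.4923). ∠FQJ = 103.4° gives QJ at 3.1000° from the x-axis; with |QJ| = 24.5, J = (27.276, -8.1674). ∠QJE = 65.2° gives JE at 117.90° from the x-axis; with |JE| = 21.2, E = (17.356, 10.568). ∠JEK = 148.0° gives EK at 149.90° from the x-axis; with |EK| = 18.6, K = (1.2640, 19.897). ∠EKD = 124.2° gives KD at -154.30° from the x-axis; with |KD| = 21.5, D = (-18.109, 10.573). KD ⟂ DM, so DM runs at -64.300°; with |DM| = 12.5, M = (-12.688, -0.69059). Then cos ∠FMK = MF·MK / (|MF||MK|), giving 52.758°.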